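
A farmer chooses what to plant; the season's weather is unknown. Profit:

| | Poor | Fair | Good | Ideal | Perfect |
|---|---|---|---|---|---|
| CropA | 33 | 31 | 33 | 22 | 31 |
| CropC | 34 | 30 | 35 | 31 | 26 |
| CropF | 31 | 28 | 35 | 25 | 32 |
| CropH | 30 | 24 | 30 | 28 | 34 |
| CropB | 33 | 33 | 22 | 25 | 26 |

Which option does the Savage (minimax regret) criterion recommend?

CropF

Column bests: Poor=34, Fair=33, Good=35, Ideal=31, Perfect=34.
CropA regrets: 1, 2, 2, 9, 3 → max 9
CropC regrets: 0, 3, 0, 0, 8 → max 8
CropF regrets: 3, 5, 0, 6, 2 → max 6
CropH regrets: 4, 9, 5, 3, 0 → max 9
CropB regrets: 1, 0, 13, 6, 8 → max 13
Smallest max regret = 6 → CropF.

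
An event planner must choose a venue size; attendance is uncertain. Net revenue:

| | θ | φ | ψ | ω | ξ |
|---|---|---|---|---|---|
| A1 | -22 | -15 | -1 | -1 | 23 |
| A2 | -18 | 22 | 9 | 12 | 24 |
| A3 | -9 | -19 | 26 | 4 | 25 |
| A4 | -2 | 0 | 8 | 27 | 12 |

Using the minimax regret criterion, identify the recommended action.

A2

Column bests: θ=-2, φ=22, ψ=26, ω=27, ξ=25.
A1 regrets: 20, 37, 27, 28, 2 → max 37
A2 regrets: 16, 0, 17, 15, 1 → max 17
A3 regrets: 7, 41, 0, 23, 0 → max 41
A4 regrets: 0, 22, 18, 0, 13 → max 22
Smallest max regret = 17 → A2.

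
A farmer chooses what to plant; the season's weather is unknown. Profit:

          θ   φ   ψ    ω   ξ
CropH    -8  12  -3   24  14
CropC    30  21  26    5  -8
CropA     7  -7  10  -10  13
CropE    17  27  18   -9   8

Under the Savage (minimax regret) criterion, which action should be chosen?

Column bests: θ=30, φ=27, ψ=26, ω=24, ξ=14.
CropH regrets: 38, 15, 29, 0, 0 → max 38
CropC regrets: 0, 6, 0, 19, 22 → max 22
CropA regrets: 23, 34, 16, 34, 1 → max 34
CropE regrets: 13, 0, 8, 33, 6 → max 33
Smallest max regret = 22 → CropC.

CropC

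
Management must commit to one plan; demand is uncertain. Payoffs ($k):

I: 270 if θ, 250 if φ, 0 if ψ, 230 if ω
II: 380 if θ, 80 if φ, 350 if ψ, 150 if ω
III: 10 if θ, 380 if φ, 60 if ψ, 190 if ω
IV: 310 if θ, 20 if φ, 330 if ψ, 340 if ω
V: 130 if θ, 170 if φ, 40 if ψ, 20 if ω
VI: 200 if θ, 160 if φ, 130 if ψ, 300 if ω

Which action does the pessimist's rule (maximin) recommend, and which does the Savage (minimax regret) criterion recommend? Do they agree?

maximin → VI; minimax regret → VI (agree)

Row minima: I=0, II=80, III=10, IV=20, V=20, VI=130
Best worst-case = 130 → VI.
Column bests: θ=380, φ=380, ψ=350, ω=340.
I regrets: 110, 130, 350, 110 → max 350
II regrets: 0, 300, 0, 190 → max 300
III regrets: 370, 0, 290, 150 → max 370
IV regrets: 70, 360, 20, 0 → max 360
V regrets: 250, 210, 310, 320 → max 320
VI regrets: 180, 220, 220, 40 → max 220
Smallest max regret = 220 → VI.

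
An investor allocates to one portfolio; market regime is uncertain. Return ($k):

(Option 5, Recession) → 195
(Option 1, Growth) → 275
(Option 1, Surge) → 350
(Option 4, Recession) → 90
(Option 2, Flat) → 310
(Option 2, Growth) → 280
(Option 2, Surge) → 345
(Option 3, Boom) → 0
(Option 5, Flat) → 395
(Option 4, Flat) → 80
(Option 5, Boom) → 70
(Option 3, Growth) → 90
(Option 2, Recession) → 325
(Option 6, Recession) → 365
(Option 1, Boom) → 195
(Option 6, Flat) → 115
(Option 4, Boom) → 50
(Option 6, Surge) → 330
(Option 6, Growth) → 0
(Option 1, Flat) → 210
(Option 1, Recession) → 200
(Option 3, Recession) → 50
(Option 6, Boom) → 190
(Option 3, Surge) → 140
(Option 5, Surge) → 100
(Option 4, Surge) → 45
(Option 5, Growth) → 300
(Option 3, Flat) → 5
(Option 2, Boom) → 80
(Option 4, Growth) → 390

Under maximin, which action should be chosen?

Option 1

Row minima: Option 1=195, Option 2=80, Option 3=0, Option 4=45, Option 5=70, Option 6=0
Best worst-case = 195 → Option 1.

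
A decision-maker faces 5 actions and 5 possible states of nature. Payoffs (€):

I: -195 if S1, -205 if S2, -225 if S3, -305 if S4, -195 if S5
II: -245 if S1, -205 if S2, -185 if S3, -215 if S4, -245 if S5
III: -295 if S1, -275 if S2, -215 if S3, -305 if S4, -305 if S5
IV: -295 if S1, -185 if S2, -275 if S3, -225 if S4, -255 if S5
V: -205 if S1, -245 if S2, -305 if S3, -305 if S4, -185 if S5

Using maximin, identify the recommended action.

Row minima: I=-305, II=-245, III=-305, IV=-295, V=-305
Best worst-case = -245 → II.

II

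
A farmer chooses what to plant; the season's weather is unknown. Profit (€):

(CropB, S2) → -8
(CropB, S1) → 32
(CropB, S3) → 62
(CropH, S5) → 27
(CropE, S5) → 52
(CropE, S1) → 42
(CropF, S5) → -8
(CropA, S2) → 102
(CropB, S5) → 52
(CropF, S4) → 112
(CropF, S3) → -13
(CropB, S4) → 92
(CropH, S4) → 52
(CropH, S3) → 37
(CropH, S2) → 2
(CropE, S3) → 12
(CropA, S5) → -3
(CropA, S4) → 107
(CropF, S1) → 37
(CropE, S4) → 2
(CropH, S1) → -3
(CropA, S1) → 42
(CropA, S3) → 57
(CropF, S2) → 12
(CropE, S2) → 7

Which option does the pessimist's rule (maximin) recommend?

CropE

Row minima: CropB=-8, CropA=-3, CropH=-3, CropE=2, CropF=-13
Best worst-case = 2 → CropE.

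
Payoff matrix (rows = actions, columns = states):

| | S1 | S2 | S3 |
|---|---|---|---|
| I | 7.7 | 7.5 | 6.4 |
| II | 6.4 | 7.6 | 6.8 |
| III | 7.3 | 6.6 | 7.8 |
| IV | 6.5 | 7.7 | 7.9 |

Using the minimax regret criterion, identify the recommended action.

III

Column bests: S1=7.7, S2=7.7, S3=7.9.
I regrets: 0.0, 0.2, 1.5 → max 1.5
II regrets: 1.3, 0.1, 1.1 → max 1.3
III regrets: 0.4, 1.1, 0.1 → max 1.1
IV regrets: 1.2, 0.0, 0.0 → max 1.2
Smallest max regret = 1.1 → III.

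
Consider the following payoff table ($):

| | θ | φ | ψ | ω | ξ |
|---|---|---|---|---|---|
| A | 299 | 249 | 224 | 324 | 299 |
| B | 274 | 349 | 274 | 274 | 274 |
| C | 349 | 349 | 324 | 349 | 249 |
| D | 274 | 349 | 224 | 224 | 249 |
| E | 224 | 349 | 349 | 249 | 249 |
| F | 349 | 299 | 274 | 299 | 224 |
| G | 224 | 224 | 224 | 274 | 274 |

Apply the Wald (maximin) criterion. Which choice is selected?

Row minima: A=224, B=274, C=249, D=224, E=224, F=224, G=224
Best worst-case = 274 → B.

B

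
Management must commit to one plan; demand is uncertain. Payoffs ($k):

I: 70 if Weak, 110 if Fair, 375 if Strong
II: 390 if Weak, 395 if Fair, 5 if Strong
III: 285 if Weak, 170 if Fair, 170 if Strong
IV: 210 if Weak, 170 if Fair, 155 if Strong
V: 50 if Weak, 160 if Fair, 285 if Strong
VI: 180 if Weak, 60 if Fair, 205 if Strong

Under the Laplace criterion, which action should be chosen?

Row averages: I=185, II=790/3, III=625/3, IV=535/3, V=165, VI=445/3
Highest average = 790/3 → II.

II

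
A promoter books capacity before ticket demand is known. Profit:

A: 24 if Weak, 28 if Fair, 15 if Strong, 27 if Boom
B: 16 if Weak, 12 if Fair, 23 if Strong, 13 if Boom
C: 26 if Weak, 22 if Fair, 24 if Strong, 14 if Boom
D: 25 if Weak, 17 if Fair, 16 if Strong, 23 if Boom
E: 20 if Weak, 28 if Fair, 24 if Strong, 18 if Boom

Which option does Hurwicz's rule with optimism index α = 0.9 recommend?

E

A: 0.9·28 + 0.1·15 = 26.7
B: 0.9·23 + 0.1·12 = 21.9
C: 0.9·26 + 0.1·14 = 24.8
D: 0.9·25 + 0.1·16 = 24.1
E: 0.9·28 + 0.1·18 = 27
Highest Hurwicz score = 27 → E.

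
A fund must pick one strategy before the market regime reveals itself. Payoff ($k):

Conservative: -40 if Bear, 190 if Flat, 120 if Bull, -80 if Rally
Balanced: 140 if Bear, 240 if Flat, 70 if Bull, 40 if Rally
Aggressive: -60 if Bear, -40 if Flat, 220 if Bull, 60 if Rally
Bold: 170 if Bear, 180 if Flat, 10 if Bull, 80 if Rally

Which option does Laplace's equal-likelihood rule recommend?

Balanced

Row averages: Conservative=47.5, Balanced=122.5, Aggressive=45, Bold=110
Highest average = 122.5 → Balanced.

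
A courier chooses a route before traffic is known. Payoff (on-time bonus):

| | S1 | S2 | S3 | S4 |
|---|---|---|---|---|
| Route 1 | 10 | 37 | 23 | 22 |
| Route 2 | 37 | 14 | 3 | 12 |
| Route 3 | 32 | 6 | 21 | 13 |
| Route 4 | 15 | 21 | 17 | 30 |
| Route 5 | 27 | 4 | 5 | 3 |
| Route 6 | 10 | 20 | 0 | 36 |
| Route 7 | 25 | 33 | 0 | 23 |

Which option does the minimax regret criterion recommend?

Route 4

Column bests: S1=37, S2=37, S3=23, S4=36.
Route 1 regrets: 27, 0, 0, 14 → max 27
Route 2 regrets: 0, 23, 20, 24 → max 24
Route 3 regrets: 5, 31, 2, 23 → max 31
Route 4 regrets: 22, 16, 6, 6 → max 22
Route 5 regrets: 10, 33, 18, 33 → max 33
Route 6 regrets: 27, 17, 23, 0 → max 27
Route 7 regrets: 12, 4, 23, 13 → max 23
Smallest max regret = 22 → Route 4.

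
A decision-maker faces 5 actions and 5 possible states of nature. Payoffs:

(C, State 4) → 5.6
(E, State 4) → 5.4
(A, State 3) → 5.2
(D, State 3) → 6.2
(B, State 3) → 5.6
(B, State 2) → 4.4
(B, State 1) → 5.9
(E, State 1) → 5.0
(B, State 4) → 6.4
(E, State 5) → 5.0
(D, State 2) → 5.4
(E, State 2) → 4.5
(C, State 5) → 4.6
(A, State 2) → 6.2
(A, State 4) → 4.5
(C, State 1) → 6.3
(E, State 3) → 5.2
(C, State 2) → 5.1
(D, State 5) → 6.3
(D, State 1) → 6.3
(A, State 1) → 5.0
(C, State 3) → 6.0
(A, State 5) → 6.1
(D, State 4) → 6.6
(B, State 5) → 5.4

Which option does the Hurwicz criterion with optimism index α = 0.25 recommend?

D

A: 0.25·6.2 + 0.75·4.5 = 4.925
B: 0.25·6.4 + 0.75·4.4 = 4.9
C: 0.25·6.3 + 0.75·4.6 = 5.025
D: 0.25·6.6 + 0.75·5.4 = 5.7
E: 0.25·5.4 + 0.75·4.5 = 4.725
Highest Hurwicz score = 5.7 → D.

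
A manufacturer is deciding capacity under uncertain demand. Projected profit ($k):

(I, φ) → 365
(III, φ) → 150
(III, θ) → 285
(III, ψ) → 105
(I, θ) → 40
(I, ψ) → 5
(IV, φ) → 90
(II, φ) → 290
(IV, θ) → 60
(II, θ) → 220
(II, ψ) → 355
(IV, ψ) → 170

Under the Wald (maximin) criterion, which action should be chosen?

II

Row minima: I=5, II=220, III=105, IV=60
Best worst-case = 220 → II.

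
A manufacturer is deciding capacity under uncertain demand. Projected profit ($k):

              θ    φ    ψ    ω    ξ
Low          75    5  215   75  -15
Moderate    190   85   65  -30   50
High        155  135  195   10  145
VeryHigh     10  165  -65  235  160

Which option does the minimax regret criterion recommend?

Low

Column bests: θ=190, φ=165, ψ=215, ω=235, ξ=160.
Low regrets: 115, 160, 0, 160, 175 → max 175
Moderate regrets: 0, 80, 150, 265, 110 → max 265
High regrets: 35, 30, 20, 225, 15 → max 225
VeryHigh regrets: 180, 0, 280, 0, 0 → max 280
Smallest max regret = 175 → Low.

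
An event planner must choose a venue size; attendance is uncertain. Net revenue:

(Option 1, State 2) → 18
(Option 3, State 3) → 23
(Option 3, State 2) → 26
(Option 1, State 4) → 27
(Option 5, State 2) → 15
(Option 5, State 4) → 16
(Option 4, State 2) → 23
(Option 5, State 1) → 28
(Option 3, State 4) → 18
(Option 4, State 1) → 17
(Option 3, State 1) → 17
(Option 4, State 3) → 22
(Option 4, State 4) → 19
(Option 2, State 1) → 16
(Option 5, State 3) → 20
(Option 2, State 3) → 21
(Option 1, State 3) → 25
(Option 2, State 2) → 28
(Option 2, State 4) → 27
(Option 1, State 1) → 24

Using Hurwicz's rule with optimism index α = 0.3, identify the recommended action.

Option 1

Option 1: 0.3·27 + 0.7·18 = 20.7
Option 2: 0.3·28 + 0.7·16 = 19.6
Option 3: 0.3·26 + 0.7·17 = 19.7
Option 4: 0.3·23 + 0.7·17 = 18.8
Option 5: 0.3·28 + 0.7·15 = 18.9
Highest Hurwicz score = 20.7 → Option 1.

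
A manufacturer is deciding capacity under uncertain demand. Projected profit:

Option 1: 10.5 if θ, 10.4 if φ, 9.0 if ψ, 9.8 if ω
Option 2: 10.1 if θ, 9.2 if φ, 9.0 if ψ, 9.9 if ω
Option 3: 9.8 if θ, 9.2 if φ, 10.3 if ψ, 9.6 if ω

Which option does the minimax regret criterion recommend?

Column bests: θ=10.5, φ=10.4, ψ=10.3, ω=9.9.
Option 1 regrets: 0.0, 0.0, 1.3, 0.1 → max 1.3
Option 2 regrets: 0.4, 1.2, 1.3, 0.0 → max 1.3
Option 3 regrets: 0.7, 1.2, 0.0, 0.3 → max 1.2
Smallest max regret = 1.2 → Option 3.

Option 3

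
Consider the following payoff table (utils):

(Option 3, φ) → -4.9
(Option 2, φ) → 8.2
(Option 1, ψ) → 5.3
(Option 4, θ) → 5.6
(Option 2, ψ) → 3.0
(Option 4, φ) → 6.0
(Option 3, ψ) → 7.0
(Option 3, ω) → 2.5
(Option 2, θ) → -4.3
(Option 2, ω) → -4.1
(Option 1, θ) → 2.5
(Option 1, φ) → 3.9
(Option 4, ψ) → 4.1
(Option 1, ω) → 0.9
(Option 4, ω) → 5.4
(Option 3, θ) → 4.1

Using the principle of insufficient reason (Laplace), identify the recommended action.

Row averages: Option 1=3.15, Option 2=0.7, Option 3=2.175, Option 4=5.275
Highest average = 5.275 → Option 4.

Option 4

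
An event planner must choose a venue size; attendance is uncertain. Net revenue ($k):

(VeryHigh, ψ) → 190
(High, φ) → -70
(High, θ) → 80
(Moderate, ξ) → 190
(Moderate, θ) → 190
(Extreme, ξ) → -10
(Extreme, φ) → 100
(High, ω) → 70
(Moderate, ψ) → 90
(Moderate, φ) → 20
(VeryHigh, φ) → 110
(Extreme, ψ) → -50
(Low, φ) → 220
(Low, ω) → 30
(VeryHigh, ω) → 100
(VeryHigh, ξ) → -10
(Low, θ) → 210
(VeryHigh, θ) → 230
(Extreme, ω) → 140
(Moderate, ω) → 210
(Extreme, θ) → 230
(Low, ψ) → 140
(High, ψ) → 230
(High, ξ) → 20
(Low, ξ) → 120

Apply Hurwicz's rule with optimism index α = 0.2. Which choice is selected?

Low

Low: 0.2·220 + 0.8·30 = 68
Moderate: 0.2·210 + 0.8·20 = 58
High: 0.2·230 + 0.8·(-70) = -10
VeryHigh: 0.2·230 + 0.8·(-10) = 38
Extreme: 0.2·230 + 0.8·(-50) = 6
Highest Hurwicz score = 68 → Low.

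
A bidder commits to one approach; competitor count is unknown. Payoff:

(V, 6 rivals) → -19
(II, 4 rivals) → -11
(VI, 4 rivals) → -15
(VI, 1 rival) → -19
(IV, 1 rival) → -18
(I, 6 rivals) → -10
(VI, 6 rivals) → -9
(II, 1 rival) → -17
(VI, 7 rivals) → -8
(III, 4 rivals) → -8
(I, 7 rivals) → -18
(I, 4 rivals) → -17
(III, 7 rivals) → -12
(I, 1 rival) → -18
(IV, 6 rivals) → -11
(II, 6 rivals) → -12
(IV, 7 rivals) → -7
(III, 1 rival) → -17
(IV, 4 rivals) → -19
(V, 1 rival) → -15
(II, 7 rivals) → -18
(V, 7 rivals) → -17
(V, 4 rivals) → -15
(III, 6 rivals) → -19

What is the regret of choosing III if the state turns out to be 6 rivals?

10

Best payoff under 6 rivals is -9.
Regret = -9 − (-19) = 10.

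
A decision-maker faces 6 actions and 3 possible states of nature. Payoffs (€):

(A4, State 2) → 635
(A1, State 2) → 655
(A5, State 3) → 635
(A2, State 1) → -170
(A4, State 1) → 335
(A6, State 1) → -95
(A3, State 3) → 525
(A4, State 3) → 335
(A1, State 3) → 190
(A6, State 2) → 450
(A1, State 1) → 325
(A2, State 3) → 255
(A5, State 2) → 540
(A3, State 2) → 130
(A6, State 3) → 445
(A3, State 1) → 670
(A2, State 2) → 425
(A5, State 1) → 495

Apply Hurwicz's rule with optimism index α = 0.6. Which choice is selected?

A5

A1: 0.6·655 + 0.4·190 = 469
A2: 0.6·425 + 0.4·(-170) = 187
A3: 0.6·670 + 0.4·130 = 454
A4: 0.6·635 + 0.4·335 = 515
A5: 0.6·635 + 0.4·495 = 579
A6: 0.6·450 + 0.4·(-95) = 232
Highest Hurwicz score = 579 → A5.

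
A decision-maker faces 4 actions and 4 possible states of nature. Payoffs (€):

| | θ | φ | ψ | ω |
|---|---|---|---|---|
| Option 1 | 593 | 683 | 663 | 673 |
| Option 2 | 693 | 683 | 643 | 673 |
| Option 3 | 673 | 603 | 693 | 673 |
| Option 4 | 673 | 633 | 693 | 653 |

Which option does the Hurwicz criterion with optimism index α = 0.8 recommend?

Option 1: 0.8·683 + 0.2·593 = 665
Option 2: 0.8·693 + 0.2·643 = 683
Option 3: 0.8·693 + 0.2·603 = 675
Option 4: 0.8·693 + 0.2·633 = 681
Highest Hurwicz score = 683 → Option 2.

Option 2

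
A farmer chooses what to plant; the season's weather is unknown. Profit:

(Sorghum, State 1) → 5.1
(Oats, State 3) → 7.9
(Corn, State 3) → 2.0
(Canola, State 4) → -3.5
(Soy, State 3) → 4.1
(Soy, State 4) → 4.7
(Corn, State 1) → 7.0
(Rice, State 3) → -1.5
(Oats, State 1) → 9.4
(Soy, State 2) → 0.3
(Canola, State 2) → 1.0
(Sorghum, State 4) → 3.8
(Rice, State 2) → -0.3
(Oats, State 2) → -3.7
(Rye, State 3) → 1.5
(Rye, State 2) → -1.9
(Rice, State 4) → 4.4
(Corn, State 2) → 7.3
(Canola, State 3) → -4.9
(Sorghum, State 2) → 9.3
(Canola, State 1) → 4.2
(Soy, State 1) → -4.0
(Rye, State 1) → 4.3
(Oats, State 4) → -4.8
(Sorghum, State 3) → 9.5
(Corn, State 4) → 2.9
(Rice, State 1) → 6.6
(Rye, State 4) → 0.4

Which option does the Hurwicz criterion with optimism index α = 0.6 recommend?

Sorghum

Rice: 0.6·6.6 + 0.4·(-1.5) = 3.36
Rye: 0.6·4.3 + 0.4·(-1.9) = 1.82
Oats: 0.6·9.4 + 0.4·(-4.8) = 3.72
Sorghum: 0.6·9.5 + 0.4·3.8 = 7.22
Soy: 0.6·4.7 + 0.4·(-4.0) = 1.22
Corn: 0.6·7.3 + 0.4·2.0 = 5.18
Canola: 0.6·4.2 + 0.4·(-4.9) = 0.56
Highest Hurwicz score = 7.22 → Sorghum.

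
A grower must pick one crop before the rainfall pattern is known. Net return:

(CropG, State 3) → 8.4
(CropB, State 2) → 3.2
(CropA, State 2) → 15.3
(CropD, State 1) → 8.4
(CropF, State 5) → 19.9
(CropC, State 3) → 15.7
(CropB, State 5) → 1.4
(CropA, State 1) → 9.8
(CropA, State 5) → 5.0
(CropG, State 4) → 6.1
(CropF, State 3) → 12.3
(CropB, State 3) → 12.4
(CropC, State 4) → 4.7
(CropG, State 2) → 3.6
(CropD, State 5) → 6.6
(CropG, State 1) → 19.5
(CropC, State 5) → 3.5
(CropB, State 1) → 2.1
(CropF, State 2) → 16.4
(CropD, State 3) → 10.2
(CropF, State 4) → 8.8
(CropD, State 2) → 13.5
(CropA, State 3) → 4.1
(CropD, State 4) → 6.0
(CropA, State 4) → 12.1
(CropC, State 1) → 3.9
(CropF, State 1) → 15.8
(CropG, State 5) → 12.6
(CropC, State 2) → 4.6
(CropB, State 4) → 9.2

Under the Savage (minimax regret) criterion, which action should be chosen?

CropF

Column bests: State 1=19.5, State 2=16.4, State 3=15.7, State 4=12.1, State 5=19.9.
CropG regrets: 0.0, 12.8, 7.3, 6.0, 7.3 → max 12.8
CropC regrets: 15.6, 11.8, 0.0, 7.4, 16.4 → max 16.4
CropF regrets: 3.7, 0.0, 3.4, 3.3, 0.0 → max 3.7
CropD regrets: 11.1, 2.9, 5.5, 6.1, 13.3 → max 13.3
CropB regrets: 17.4, 13.2, 3.3, 2.9, 18.5 → max 18.5
CropA regrets: 9.7, 1.1, 11.6, 0.0, 14.9 → max 14.9
Smallest max regret = 3.7 → CropF.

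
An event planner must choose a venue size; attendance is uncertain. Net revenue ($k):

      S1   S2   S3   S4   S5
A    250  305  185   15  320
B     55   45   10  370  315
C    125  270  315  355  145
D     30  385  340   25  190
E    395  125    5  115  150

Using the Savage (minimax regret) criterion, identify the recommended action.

Column bests: S1=395, S2=385, S3=340, S4=370, S5=320.
A regrets: 145, 80, 155, 355, 0 → max 355
B regrets: 340, 340, 330, 0, 5 → max 340
C regrets: 270, 115, 25, 15, 175 → max 270
D regrets: 365, 0, 0, 345, 130 → max 365
E regrets: 0, 260, 335, 255, 170 → max 335
Smallest max regret = 270 → C.

C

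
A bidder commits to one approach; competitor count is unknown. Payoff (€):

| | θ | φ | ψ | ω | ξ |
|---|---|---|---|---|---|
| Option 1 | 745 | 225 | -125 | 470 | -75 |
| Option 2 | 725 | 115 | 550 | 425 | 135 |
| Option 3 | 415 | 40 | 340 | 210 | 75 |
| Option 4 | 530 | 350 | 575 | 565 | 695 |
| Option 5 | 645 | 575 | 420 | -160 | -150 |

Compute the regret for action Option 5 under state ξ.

845

Best payoff under ξ is 695.
Regret = 695 − (-150) = 845.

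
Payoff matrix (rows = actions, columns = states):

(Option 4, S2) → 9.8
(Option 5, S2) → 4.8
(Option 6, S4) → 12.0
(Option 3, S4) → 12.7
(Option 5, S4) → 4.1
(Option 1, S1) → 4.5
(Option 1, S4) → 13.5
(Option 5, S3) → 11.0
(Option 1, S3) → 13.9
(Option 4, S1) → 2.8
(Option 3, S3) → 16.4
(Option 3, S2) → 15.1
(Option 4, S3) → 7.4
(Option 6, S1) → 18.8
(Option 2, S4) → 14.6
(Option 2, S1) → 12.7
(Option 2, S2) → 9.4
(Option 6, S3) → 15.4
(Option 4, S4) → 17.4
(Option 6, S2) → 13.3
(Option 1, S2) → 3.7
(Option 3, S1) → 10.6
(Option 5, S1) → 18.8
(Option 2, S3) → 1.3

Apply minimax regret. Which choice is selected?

Column bests: S1=18.8, S2=15.1, S3=16.4, S4=17.4.
Option 1 regrets: 14.3, 11.4, 2.5, 3.9 → max 14.3
Option 2 regrets: 6.1, 5.7, 15.1, 2.8 → max 15.1
Option 3 regrets: 8.2, 0.0, 0.0, 4.7 → max 8.2
Option 4 regrets: 16.0, 5.3, 9.0, 0.0 → max 16.0
Option 5 regrets: 0.0, 10.3, 5.4, 13.3 → max 13.3
Option 6 regrets: 0.0, 1.8, 1.0, 5.4 → max 5.4
Smallest max regret = 5.4 → Option 6.

Option 6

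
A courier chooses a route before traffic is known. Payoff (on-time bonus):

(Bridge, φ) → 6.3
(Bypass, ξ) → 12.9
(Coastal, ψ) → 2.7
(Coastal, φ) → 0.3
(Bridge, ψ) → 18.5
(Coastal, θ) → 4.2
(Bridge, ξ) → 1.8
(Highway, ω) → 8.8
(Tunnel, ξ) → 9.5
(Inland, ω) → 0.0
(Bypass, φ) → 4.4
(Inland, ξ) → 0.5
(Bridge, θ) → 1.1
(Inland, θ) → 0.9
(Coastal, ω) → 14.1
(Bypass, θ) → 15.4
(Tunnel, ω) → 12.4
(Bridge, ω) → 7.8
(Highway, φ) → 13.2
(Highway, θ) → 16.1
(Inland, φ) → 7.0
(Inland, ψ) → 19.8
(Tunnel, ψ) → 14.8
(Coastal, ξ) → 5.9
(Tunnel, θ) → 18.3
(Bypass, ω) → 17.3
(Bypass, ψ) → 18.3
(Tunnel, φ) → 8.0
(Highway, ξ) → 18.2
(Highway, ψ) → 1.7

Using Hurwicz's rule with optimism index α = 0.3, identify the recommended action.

Tunnel: 0.3·18.3 + 0.7·8.0 = 11.09
Coastal: 0.3·14.1 + 0.7·0.3 = 4.44
Bypass: 0.3·18.3 + 0.7·4.4 = 8.57
Bridge: 0.3·18.5 + 0.7·1.1 = 6.32
Highway: 0.3·18.2 + 0.7·1.7 = 6.65
Inland: 0.3·19.8 + 0.7·0.0 = 5.94
Highest Hurwicz score = 11.09 → Tunnel.

Tunnel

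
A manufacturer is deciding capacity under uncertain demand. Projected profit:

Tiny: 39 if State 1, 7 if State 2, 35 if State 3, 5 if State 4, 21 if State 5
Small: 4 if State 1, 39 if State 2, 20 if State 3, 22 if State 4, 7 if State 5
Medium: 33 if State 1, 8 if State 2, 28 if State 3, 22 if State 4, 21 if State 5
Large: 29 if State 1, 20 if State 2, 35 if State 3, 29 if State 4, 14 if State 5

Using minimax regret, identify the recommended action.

Large

Column bests: State 1=39, State 2=39, State 3=35, State 4=29, State 5=21.
Tiny regrets: 0, 32, 0, 24, 0 → max 32
Small regrets: 35, 0, 15, 7, 14 → max 35
Medium regrets: 6, 31, 7, 7, 0 → max 31
Large regrets: 10, 19, 0, 0, 7 → max 19
Smallest max regret = 19 → Large.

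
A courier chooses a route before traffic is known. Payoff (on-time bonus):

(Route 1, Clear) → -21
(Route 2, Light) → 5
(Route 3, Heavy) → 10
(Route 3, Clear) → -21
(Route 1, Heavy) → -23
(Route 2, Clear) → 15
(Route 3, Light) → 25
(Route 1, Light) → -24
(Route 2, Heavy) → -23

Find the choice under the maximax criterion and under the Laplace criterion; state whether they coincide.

Row maxima: Route 1=-21, Route 2=15, Route 3=25
Best best-case = 25 → Route 3.
Row averages: Route 1=-68/3, Route 2=-1, Route 3=14/3
Highest average = 14/3 → Route 3.

maximax → Route 3; laplace → Route 3 (agree)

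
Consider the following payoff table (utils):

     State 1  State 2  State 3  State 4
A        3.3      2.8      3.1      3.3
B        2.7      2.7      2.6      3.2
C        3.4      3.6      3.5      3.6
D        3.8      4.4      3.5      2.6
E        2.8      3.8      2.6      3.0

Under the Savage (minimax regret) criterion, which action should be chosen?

C

Column bests: State 1=3.8, State 2=4.4, State 3=3.5, State 4=3.6.
A regrets: 0.5, 1.6, 0.4, 0.3 → max 1.6
B regrets: 1.1, 1.7, 0.9, 0.4 → max 1.7
C regrets: 0.4, 0.8, 0.0, 0.0 → max 0.8
D regrets: 0.0, 0.0, 0.0, 1.0 → max 1.0
E regrets: 1.0, 0.6, 0.9, 0.6 → max 1.0
Smallest max regret = 0.8 → C.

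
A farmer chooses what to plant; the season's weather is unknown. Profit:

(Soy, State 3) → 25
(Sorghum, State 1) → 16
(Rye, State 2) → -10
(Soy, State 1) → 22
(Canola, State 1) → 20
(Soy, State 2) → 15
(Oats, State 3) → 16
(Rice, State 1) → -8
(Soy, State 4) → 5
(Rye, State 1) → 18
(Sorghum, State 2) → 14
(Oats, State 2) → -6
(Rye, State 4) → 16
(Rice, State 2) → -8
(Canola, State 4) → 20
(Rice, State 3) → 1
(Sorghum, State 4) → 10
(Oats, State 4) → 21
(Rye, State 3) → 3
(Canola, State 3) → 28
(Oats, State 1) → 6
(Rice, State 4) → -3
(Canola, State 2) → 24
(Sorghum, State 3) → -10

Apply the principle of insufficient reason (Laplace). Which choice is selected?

Row averages: Soy=16.75, Canola=23, Rice=-4.5, Oats=9.25, Rye=6.75, Sorghum=7.5
Highest average = 23 → Canola.

Canola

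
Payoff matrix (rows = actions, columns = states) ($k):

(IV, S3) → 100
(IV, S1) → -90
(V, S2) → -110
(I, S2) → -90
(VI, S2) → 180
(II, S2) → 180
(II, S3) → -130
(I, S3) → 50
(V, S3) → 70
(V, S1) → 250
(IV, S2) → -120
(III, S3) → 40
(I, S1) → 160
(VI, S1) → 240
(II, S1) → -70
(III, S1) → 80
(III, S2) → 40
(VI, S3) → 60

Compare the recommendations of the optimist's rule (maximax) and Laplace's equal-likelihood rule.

Row maxima: I=160, II=180, III=80, IV=100, V=250, VI=240
Best best-case = 250 → V.
Row averages: I=40, II=-20/3, III=160/3, IV=-110/3, V=70, VI=160
Highest average = 160 → VI.

maximax → V; laplace → VI (disagree)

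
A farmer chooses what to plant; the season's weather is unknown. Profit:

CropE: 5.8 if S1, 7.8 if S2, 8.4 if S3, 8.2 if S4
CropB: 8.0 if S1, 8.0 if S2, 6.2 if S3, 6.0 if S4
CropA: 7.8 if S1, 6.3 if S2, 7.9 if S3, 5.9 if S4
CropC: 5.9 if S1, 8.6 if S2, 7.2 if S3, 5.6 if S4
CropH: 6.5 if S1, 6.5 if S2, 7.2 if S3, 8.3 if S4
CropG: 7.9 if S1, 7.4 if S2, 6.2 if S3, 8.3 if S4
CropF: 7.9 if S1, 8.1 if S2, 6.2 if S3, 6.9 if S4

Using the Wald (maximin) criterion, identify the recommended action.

Row minima: CropE=5.8, CropB=6.0, CropA=5.9, CropC=5.6, CropH=6.5, CropG=6.2, CropF=6.2
Best worst-case = 6.5 → CropH.

CropH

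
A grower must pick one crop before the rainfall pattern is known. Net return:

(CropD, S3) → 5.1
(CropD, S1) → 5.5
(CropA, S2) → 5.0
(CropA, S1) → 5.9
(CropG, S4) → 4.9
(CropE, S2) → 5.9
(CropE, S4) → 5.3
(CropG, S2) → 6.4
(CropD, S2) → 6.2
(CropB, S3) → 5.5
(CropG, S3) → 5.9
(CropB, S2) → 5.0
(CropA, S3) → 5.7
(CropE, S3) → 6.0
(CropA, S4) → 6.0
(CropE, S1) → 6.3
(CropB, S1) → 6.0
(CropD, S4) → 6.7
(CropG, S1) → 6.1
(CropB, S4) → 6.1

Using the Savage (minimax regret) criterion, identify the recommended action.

CropD

Column bests: S1=6.3, S2=6.4, S3=6.0, S4=6.7.
CropG regrets: 0.2, 0.0, 0.1, 1.8 → max 1.8
CropD regrets: 0.8, 0.2, 0.9, 0.0 → max 0.9
CropB regrets: 0.3, 1.4, 0.5, 0.6 → max 1.4
CropE regrets: 0.0, 0.5, 0.0, 1.4 → max 1.4
CropA regrets: 0.4, 1.4, 0.3, 0.7 → max 1.4
Smallest max regret = 0.9 → CropD.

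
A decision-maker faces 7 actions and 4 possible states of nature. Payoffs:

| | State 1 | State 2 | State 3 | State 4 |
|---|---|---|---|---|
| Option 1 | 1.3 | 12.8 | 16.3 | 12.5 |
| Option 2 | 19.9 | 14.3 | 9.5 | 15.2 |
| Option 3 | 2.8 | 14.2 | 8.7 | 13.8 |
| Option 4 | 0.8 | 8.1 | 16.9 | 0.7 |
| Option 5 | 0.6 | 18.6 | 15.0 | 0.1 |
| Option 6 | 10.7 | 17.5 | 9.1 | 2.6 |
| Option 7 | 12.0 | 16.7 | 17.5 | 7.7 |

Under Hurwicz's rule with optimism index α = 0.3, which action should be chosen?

Option 1: 0.3·16.3 + 0.7·1.3 = 5.8
Option 2: 0.3·19.9 + 0.7·9.5 = 12.62
Option 3: 0.3·14.2 + 0.7·2.8 = 6.22
Option 4: 0.3·16.9 + 0.7·0.7 = 5.56
Option 5: 0.3·18.6 + 0.7·0.1 = 5.65
Option 6: 0.3·17.5 + 0.7·2.6 = 7.07
Option 7: 0.3·17.5 + 0.7·7.7 = 10.64
Highest Hurwicz score = 12.62 → Option 2.

Option 2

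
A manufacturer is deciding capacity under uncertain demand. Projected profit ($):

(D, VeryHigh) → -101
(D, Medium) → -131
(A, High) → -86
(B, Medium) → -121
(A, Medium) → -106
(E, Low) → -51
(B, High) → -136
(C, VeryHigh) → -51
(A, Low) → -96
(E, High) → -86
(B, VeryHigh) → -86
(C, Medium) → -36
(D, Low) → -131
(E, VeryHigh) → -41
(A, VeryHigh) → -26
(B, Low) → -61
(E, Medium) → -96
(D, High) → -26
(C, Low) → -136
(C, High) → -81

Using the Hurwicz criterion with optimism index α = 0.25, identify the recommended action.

E

A: 0.25·(-26) + 0.75·(-106) = -86
B: 0.25·(-61) + 0.75·(-136) = -117.25
C: 0.25·(-36) + 0.75·(-136) = -111
D: 0.25·(-26) + 0.75·(-131) = -104.75
E: 0.25·(-41) + 0.75·(-96) = -82.25
Highest Hurwicz score = -82.25 → E.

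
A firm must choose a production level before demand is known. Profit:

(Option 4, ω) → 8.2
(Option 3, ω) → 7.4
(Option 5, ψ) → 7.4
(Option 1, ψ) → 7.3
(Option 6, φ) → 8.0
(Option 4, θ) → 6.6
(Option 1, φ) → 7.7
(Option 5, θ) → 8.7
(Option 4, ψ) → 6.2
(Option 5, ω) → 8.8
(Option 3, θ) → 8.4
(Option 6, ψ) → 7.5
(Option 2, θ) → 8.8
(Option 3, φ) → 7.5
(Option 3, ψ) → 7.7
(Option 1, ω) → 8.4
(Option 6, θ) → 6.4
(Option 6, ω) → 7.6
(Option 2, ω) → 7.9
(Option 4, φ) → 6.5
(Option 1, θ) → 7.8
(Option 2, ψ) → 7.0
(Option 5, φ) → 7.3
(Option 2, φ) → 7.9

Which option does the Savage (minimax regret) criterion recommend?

Option 5

Column bests: θ=8.8, φ=8.0, ψ=7.7, ω=8.8.
Option 1 regrets: 1.0, 0.3, 0.4, 0.4 → max 1.0
Option 2 regrets: 0.0, 0.1, 0.7, 0.9 → max 0.9
Option 3 regrets: 0.4, 0.5, 0.0, 1.4 → max 1.4
Option 4 regrets: 2.2, 1.5, 1.5, 0.6 → max 2.2
Option 5 regrets: 0.1, 0.7, 0.3, 0.0 → max 0.7
Option 6 regrets: 2.4, 0.0, 0.2, 1.2 → max 2.4
Smallest max regret = 0.7 → Option 5.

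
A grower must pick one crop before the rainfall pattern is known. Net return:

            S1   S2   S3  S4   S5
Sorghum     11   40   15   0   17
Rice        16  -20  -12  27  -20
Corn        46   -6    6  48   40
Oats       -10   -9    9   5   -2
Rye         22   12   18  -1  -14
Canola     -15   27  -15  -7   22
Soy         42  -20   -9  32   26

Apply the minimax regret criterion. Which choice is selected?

Corn

Column bests: S1=46, S2=40, S3=18, S4=48, S5=40.
Sorghum regrets: 35, 0, 3, 48, 23 → max 48
Rice regrets: 30, 60, 30, 21, 60 → max 60
Corn regrets: 0, 46, 12, 0, 0 → max 46
Oats regrets: 56, 49, 9, 43, 42 → max 56
Rye regrets: 24, 28, 0, 49, 54 → max 54
Canola regrets: 61, 13, 33, 55, 18 → max 61
Soy regrets: 4, 60, 27, 16, 14 → max 60
Smallest max regret = 46 → Corn.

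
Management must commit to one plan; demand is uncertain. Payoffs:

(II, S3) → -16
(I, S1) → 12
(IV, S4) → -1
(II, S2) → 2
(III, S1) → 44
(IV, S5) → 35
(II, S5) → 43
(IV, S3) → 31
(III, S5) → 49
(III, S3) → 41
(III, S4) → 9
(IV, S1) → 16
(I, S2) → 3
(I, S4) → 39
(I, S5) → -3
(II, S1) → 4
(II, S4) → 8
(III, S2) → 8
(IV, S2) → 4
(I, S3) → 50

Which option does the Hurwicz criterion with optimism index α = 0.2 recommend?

III

I: 0.2·50 + 0.8·(-3) = 7.6
II: 0.2·43 + 0.8·(-16) = -4.2
III: 0.2·49 + 0.8·8 = 16.2
IV: 0.2·35 + 0.8·(-1) = 6.2
Highest Hurwicz score = 16.2 → III.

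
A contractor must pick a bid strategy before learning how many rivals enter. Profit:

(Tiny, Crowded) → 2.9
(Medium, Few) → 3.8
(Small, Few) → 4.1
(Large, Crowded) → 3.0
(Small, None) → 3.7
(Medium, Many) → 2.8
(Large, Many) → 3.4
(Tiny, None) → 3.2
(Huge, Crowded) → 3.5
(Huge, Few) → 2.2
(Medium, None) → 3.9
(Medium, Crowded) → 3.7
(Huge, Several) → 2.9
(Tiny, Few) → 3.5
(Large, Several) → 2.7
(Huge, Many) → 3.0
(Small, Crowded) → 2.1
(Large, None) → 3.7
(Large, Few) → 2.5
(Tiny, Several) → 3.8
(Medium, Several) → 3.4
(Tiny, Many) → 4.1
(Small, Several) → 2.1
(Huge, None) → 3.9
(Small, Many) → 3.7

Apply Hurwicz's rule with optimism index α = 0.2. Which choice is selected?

Tiny: 0.2·4.1 + 0.8·2.9 = 3.14
Small: 0.2·4.1 + 0.8·2.1 = 2.5
Medium: 0.2·3.9 + 0.8·2.8 = 3.02
Large: 0.2·3.7 + 0.8·2.5 = 2.74
Huge: 0.2·3.9 + 0.8·2.2 = 2.54
Highest Hurwicz score = 3.14 → Tiny.

Tiny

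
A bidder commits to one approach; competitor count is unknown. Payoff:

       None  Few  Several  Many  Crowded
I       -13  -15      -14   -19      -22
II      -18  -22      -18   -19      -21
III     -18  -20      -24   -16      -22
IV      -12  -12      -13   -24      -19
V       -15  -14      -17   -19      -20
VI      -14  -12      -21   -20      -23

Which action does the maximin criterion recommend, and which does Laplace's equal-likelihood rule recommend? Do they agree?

maximin → V; laplace → IV (disagree)

Row minima: I=-22, II=-22, III=-24, IV=-24, V=-20, VI=-23
Best worst-case = -20 → V.
Row averages: I=-16.6, II=-19.6, III=-20, IV=-16, V=-17, VI=-18
Highest average = -16 → IV.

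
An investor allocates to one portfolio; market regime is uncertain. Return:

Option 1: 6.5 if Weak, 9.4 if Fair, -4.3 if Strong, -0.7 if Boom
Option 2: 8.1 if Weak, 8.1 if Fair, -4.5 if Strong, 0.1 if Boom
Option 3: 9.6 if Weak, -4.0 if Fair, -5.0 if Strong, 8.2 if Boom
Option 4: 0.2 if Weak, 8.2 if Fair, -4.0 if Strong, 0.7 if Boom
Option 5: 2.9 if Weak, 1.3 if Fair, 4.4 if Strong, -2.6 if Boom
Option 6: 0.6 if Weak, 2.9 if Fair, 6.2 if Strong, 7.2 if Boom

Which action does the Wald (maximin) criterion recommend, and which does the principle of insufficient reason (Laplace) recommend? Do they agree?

maximin → Option 6; laplace → Option 6 (agree)

Row minima: Option 1=-4.3, Option 2=-4.5, Option 3=-5.0, Option 4=-4.0, Option 5=-2.6, Option 6=0.6
Best worst-case = 0.6 → Option 6.
Row averages: Option 1=2.725, Option 2=2.95, Option 3=2.2, Option 4=1.275, Option 5=1.5, Option 6=4.225
Highest average = 4.225 → Option 6.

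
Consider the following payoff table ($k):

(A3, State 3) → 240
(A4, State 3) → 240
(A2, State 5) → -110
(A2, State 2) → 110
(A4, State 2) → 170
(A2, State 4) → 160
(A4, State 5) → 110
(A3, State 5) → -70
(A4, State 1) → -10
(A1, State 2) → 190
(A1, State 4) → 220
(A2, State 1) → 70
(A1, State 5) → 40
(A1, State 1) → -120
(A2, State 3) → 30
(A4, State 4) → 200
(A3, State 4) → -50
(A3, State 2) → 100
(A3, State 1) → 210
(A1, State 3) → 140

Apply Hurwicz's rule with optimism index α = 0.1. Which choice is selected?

A4

A1: 0.1·220 + 0.9·(-120) = -86
A2: 0.1·160 + 0.9·(-110) = -83
A3: 0.1·240 + 0.9·(-70) = -39
A4: 0.1·240 + 0.9·(-10) = 15
Highest Hurwicz score = 15 → A4.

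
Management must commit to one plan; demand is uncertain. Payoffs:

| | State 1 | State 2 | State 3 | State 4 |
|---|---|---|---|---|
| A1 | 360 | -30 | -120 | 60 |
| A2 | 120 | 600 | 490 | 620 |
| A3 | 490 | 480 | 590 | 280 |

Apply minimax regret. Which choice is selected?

A3

Column bests: State 1=490, State 2=600, State 3=590, State 4=620.
A1 regrets: 130, 630, 710, 560 → max 710
A2 regrets: 370, 0, 100, 0 → max 370
A3 regrets: 0, 120, 0, 340 → max 340
Smallest max regret = 340 → A3.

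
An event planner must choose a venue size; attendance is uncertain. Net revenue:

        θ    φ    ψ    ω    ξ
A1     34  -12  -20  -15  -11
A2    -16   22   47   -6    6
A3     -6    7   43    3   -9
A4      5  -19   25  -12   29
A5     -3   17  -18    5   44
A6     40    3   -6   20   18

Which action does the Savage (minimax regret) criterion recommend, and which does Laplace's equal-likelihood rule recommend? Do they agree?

Column bests: θ=40, φ=22, ψ=47, ω=20, ξ=44.
A1 regrets: 6, 34, 67, 35, 55 → max 67
A2 regrets: 56, 0, 0, 26, 38 → max 56
A3 regrets: 46, 15, 4, 17, 53 → max 53
A4 regrets: 35, 41, 22, 32, 15 → max 41
A5 regrets: 43, 5, 65, 15, 0 → max 65
A6 regrets: 0, 19, 53, 0, 26 → max 53
Smallest max regret = 41 → A4.
Row averages: A1=-4.8, A2=10.6, A3=7.6, A4=5.6, A5=9, A6=15
Highest average = 15 → A6.

minimax regret → A4; laplace → A6 (disagree)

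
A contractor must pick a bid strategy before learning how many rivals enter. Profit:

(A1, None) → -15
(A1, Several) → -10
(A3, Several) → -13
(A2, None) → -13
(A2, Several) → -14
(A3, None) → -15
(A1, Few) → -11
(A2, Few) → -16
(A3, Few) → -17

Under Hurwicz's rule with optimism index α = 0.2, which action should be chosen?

A1

A1: 0.2·(-10) + 0.8·(-15) = -14
A2: 0.2·(-13) + 0.8·(-16) = -15.4
A3: 0.2·(-13) + 0.8·(-17) = -16.2
Highest Hurwicz score = -14 → A1.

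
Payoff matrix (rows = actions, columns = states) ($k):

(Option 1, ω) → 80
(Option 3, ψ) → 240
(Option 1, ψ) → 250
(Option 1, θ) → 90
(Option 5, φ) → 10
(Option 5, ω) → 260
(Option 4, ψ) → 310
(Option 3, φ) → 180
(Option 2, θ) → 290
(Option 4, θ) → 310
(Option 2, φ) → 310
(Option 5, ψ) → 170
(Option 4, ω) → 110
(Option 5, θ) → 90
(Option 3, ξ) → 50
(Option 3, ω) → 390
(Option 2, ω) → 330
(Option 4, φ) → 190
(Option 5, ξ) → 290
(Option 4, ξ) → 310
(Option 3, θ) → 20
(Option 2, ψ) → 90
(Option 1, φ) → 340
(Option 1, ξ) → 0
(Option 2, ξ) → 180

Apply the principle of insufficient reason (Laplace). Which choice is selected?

Row averages: Option 1=152, Option 2=240, Option 3=176, Option 4=246, Option 5=164
Highest average = 246 → Option 4.

Option 4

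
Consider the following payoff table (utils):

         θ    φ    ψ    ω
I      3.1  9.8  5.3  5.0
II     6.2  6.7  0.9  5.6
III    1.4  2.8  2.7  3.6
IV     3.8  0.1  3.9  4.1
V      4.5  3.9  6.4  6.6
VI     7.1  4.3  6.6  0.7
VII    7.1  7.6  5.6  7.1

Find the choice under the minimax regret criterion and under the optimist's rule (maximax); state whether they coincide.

Column bests: θ=7.1, φ=9.8, ψ=6.6, ω=7.1.
I regrets: 4.0, 0.0, 1.3, 2.1 → max 4.0
II regrets: 0.9, 3.1, 5.7, 1.5 → max 5.7
III regrets: 5.7, 7.0, 3.9, 3.5 → max 7.0
IV regrets: 3.3, 9.7, 2.7, 3.0 → max 9.7
V regrets: 2.6, 5.9, 0.2, 0.5 → max 5.9
VI regrets: 0.0, 5.5, 0.0, 6.4 → max 6.4
VII regrets: 0.0, 2.2, 1.0, 0.0 → max 2.2
Smallest max regret = 2.2 → VII.
Row maxima: I=9.8, II=6.7, III=3.6, IV=4.1, V=6.6, VI=7.1, VII=7.6
Best best-case = 9.8 → I.

minimax regret → VII; maximax → I (disagree)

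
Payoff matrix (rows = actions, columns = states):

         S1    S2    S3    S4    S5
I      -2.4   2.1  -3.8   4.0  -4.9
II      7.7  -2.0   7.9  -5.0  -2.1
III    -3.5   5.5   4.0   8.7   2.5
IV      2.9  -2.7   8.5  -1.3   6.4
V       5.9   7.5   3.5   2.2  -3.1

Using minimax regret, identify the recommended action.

Column bests: S1=7.7, S2=7.5, S3=8.5, S4=8.7, S5=6.4.
I regrets: 10.1, 5.4, 12.3, 4.7, 11.3 → max 12.3
II regrets: 0.0, 9.5, 0.6, 13.7, 8.5 → max 13.7
III regrets: 11.2, 2.0, 4.5, 0.0, 3.9 → max 11.2
IV regrets: 4.8, 10.2, 0.0, 10.0, 0.0 → max 10.2
V regrets: 1.8, 0.0, 5.0, 6.5, 9.5 → max 9.5
Smallest max regret = 9.5 → V.

V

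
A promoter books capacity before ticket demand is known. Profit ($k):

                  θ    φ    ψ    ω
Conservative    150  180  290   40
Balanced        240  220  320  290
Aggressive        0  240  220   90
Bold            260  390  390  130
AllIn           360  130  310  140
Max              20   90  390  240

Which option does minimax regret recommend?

Column bests: θ=360, φ=390, ψ=390, ω=290.
Conservative regrets: 210, 210, 100, 250 → max 250
Balanced regrets: 120, 170, 70, 0 → max 170
Aggressive regrets: 360, 150, 170, 200 → max 360
Bold regrets: 100, 0, 0, 160 → max 160
AllIn regrets: 0, 260, 80, 150 → max 260
Max regrets: 340, 300, 0, 50 → max 340
Smallest max regret = 160 → Bold.

Bold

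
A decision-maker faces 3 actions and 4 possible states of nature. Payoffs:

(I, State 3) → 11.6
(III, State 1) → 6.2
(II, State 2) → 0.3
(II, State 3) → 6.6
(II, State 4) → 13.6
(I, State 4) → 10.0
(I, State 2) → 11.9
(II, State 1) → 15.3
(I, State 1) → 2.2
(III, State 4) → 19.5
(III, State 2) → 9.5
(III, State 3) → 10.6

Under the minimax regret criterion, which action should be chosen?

III

Column bests: State 1=15.3, State 2=11.9, State 3=11.6, State 4=19.5.
I regrets: 13.1, 0.0, 0.0, 9.5 → max 13.1
II regrets: 0.0, 11.6, 5.0, 5.9 → max 11.6
III regrets: 9.1, 2.4, 1.0, 0.0 → max 9.1
Smallest max regret = 9.1 → III.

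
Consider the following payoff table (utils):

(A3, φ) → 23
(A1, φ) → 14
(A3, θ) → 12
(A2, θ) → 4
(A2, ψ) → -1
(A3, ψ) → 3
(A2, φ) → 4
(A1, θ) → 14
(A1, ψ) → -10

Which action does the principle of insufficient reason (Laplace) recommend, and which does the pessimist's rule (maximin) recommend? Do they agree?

laplace → A3; maximin → A3 (agree)

Row averages: A1=6, A2=7/3, A3=38/3
Highest average = 38/3 → A3.
Row minima: A1=-10, A2=-1, A3=3
Best worst-case = 3 → A3.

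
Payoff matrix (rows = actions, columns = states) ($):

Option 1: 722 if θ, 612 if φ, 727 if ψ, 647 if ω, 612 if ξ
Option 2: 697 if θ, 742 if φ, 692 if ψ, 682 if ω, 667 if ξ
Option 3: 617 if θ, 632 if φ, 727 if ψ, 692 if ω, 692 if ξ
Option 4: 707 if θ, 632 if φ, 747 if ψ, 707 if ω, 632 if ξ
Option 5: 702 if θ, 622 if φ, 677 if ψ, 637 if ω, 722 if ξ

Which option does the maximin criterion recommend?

Option 2

Row minima: Option 1=612, Option 2=667, Option 3=617, Option 4=632, Option 5=622
Best worst-case = 667 → Option 2.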